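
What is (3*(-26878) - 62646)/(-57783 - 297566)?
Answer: 143280/355349 ≈ 0.40321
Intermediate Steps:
(3*(-26878) - 62646)/(-57783 - 297566) = (-80634 - 62646)/(-355349) = -143280*(-1/355349) = 143280/355349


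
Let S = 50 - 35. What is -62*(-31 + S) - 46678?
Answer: -45686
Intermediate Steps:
S = 15
-62*(-31 + S) - 46678 = -62*(-31 + 15) - 46678 = -62*(-16) - 46678 = 992 - 46678 = -45686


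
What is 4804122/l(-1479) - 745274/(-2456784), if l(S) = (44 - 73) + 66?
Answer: 5901358819393/45450504 ≈ 1.2984e+5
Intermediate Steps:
l(S) = 37 (l(S) = -29 + 66 = 37)
4804122/l(-1479) - 745274/(-2456784) = 4804122/37 - 745274/(-2456784) = 4804122*(1/37) - 745274*(-1/2456784) = 4804122/37 + 372637/1228392 = 5901358819393/45450504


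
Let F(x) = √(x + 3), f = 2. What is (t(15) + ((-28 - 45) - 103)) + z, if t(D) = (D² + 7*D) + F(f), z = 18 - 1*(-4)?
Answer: 176 + √5 ≈ 178.24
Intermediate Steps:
z = 22 (z = 18 + 4 = 22)
F(x) = √(3 + x)
t(D) = √5 + D² + 7*D (t(D) = (D² + 7*D) + √(3 + 2) = (D² + 7*D) + √5 = √5 + D² + 7*D)
(t(15) + ((-28 - 45) - 103)) + z = ((√5 + 15² + 7*15) + ((-28 - 45) - 103)) + 22 = ((√5 + 225 + 105) + (-73 - 103)) + 22 = ((330 + √5) - 176) + 22 = (154 + √5) + 22 = 176 + √5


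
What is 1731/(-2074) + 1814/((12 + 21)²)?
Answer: 1877177/2258586 ≈ 0.83113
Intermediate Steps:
1731/(-2074) + 1814/((12 + 21)²) = 1731*(-1/2074) + 1814/(33²) = -1731/2074 + 1814/1089 = 1877177/2258586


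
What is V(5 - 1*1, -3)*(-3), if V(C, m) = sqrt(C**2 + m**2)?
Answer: -15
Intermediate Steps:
V(5 - 1*1, -3)*(-3) = sqrt((5 - 1*1)**2 + (-3)**2)*(-3) = sqrt((5 - 1)**2 + 9)*(-3) = sqrt(4**2 + 9)*(-3) = sqrt(16 + 9)*(-3) = sqrt(25)*(-3) = 5*(-3) = -15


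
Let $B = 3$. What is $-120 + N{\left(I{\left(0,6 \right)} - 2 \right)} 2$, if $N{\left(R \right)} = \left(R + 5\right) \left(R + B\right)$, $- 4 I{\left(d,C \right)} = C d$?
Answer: $-114$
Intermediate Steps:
$I{\left(d,C \right)} = - \frac{C d}{4}$
$N{\left(R \right)} = \left(3 + R\right) \left(5 + R\right)$ ($N{\left(R \right)} = \left(R + 5\right) \left(R + 3\right) = \left(5 + R\right) \left(3 + R\right) = \left(3 + R\right) \left(5 + R\right)$)
$-120 + N{\left(I{\left(0,6 \right)} - 2 \right)} 2 = -120 + \left(15 + \left(\left(- \frac{1}{4}\right) 6 \cdot 0 - 2\right)^{2} + 8 \left(\left(- \frac{1}{4}\right) 6 \cdot 0 - 2\right)\right) 2 = -120 + \left(15 + \left(0 - 2\right)^{2} + 8 \left(0 - 2\right)\right) 2 = -120 + \left(15 + \left(-2\right)^{2} + 8 \left(-2\right)\right) 2 = -120 + \left(15 + 4 - 16\right) 2 = -120 + 3 \cdot 2 = -120 + 6 = -114$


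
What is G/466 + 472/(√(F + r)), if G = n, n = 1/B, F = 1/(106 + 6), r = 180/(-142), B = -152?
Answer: -1/70832 - 1888*I*√4974473/10009 ≈ -1.4118e-5 - 420.71*I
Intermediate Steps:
r = -90/71 (r = 180*(-1/142) = -90/71 ≈ -1.2676)
F = 1/112 ≈ 0.0089286
n = -1/152 (n = 1/(-152) = -1/152 ≈ -0.0065789)
G = -1/152 ≈ -0.0065789
G/466 + 472/(√(F + r)) = -1/152/466 + 472/(√(1/112 - 90/71)) = -1/152*1/466 + 472/(√(-10009/7952)) = -1/70832 + 472/((I*√4974473/1988)) = -1/70832 + 472*(-4*I*√4974473/10009) = -1/70832 - 1888*I*√4974473/10009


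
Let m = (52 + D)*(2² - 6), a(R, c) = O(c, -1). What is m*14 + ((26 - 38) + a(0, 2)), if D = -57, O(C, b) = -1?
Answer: 127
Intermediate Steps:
a(R, c) = -1
m = 10 (m = (52 - 57)*(2² - 6) = -5*(4 - 6) = -5*(-2) = 10)
m*14 + ((26 - 38) + a(0, 2)) = 10*14 + ((26 - 38) - 1) = 140 + (-12 - 1) = 140 - 13 = 127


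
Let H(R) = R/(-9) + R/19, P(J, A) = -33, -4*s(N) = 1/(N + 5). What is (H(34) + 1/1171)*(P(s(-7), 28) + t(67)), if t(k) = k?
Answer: -13530946/200241 ≈ -67.573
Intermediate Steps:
s(N) = -1/(4*(5 + N)) (s(N) = -1/(4*(N + 5)) = -1/(4*(5 + N)))
H(R) = -10*R/171 (H(R) = R*(-⅑) + R*(1/19) = -R/9 + R/19 = -10*R/171)
(H(34) + 1/1171)*(P(s(-7), 28) + t(67)) = (-10/171*34 + 1/1171)*(-33 + 67) = (-340/171 + 1/1171)*34 = -397969/200241*34 = -13530946/200241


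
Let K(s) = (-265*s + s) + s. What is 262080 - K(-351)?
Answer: 169767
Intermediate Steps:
K(s) = -263*s (K(s) = -264*s + s = -263*s)
262080 - K(-351) = 262080 - (-263)*(-351) = 262080 - 1*92313 = 262080 - 92313 = 169767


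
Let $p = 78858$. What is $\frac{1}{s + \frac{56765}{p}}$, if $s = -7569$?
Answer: $- \frac{78858}{596819437} \approx -0.00013213$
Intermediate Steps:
$\frac{1}{s + \frac{56765}{p}} = \frac{1}{-7569 + \frac{56765}{78858}} = \frac{1}{- \frac{596819437}{78858}} = - \frac{78858}{596819437}$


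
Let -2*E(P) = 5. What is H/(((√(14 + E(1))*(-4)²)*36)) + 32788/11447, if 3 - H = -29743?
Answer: 32788/11447 + 14873*√46/6624 ≈ 18.093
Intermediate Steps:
E(P) = -5/2 (E(P) = -½*5 = -5/2)
H = 29746 (H = 3 - 1*(-29743) = 3 + 29743 = 29746)
H/(((√(14 + E(1))*(-4)²)*36)) + 32788/11447 = 29746/(((√(14 - 5/2)*(-4)²)*36)) + 32788/11447 = 29746/(((√(23/2)*16)*36)) + 32788*(1/11447) = 29746/((((√46/2)*16)*36)) + 32788/11447 = 29746/(((8*√46)*36)) + 32788/11447 = 29746/((288*√46)) + 32788/11447 = 29746*(√46/13248) + 32788/11447 = 14873*√46/6624 + 32788/11447 = 32788/11447 + 14873*√46/6624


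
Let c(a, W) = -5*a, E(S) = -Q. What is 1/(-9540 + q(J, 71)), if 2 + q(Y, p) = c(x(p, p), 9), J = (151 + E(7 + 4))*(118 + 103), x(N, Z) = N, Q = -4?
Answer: -1/9897 ≈ -0.00010104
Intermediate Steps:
E(S) = 4 (E(S) = -1*(-4) = 4)
J = 34255 (J = (151 + 4)*(118 + 103) = 155*221 = 34255)
q(Y, p) = -2 - 5*p
1/(-9540 + q(J, 71)) = 1/(-9540 + (-2 - 5*71)) = 1/(-9540 + (-2 - 355)) = 1/(-9540 - 357) = 1/(-9897) = -1/9897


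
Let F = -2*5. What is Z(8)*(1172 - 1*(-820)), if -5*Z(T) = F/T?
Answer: 498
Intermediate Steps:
F = -10
Z(T) = 2/T (Z(T) = -(-2)/T = 2/T)
Z(8)*(1172 - 1*(-820)) = (2/8)*(1172 - 1*(-820)) = (2*(1/8))*(1172 + 820) = (1/4)*1992 = 498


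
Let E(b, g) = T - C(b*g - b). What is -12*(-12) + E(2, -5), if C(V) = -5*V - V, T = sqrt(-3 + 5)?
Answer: 72 + sqrt(2) ≈ 73.414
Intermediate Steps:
T = sqrt(2) ≈ 1.4142
C(V) = -6*V
E(b, g) = sqrt(2) - 6*b + 6*b*g (E(b, g) = sqrt(2) - (-6)*(b*g - b) = sqrt(2) - (-6)*(-b + b*g) = sqrt(2) - (6*b - 6*b*g) = sqrt(2) + (-6*b + 6*b*g) = sqrt(2) - 6*b + 6*b*g)
-12*(-12) + E(2, -5) = -12*(-12) + (sqrt(2) + 6*2*(-1 - 5)) = 144 + (sqrt(2) + 6*2*(-6)) = 144 + (sqrt(2) - 72) = 144 + (-72 + sqrt(2)) = 72 + sqrt(2)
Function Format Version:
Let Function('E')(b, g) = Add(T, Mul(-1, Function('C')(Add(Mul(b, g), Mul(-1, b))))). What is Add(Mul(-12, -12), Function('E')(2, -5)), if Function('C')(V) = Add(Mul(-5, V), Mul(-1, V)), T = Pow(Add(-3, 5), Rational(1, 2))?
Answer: Add(72, Pow(2, Rational(1, 2))) ≈ 73.414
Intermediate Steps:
T = Pow(2, Rational(1, 2)) ≈ 1.4142
Function('C')(V) = Mul(-6, V)
Function('E')(b, g) = Add(Pow(2, Rational(1, 2)), Mul(-6, b), Mul(6, b, g)) (Function('E')(b, g) = Add(Pow(2, Rational(1, 2)), Mul(-1, Mul(-6, Add(Mul(b, g), Mul(-1, b))))) = Add(Pow(2, Rational(1, 2)), Mul(-1, Mul(-6, Add(Mul(-1, b), Mul(b, g))))) = Add(Pow(2, Rational(1, 2)), Mul(-1, Add(Mul(6, b), Mul(-6, b, g)))) = Add(Pow(2, Rational(1, 2)), Add(Mul(-6, b), Mul(6, b, g))) = Add(Pow(2, Rational(1, 2)), Mul(-6, b), Mul(6, b, g)))
Add(Mul(-12, -12), Function('E')(2, -5)) = Add(Mul(-12, -12), Add(Pow(2, Rational(1, 2)), Mul(6, 2, Add(-1, -5)))) = Add(144, Add(Pow(2, Rational(1, 2)), Mul(6, 2, -6))) = Add(144, Add(Pow(2, Rational(1, 2)), -72)) = Add(144, Add(-72, Pow(2, Rational(1, 2)))) = Add(72, Pow(2, Rational(1, 2)))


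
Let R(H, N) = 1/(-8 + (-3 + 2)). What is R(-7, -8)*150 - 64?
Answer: -242/3 ≈ -80.667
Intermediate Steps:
R(H, N) = -⅑ (R(H, N) = 1/(-8 - 1) = 1/(-9) = -⅑)
R(-7, -8)*150 - 64 = -⅑*150 - 64 = -50/3 - 64 = -242/3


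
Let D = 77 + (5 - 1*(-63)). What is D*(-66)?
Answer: -9570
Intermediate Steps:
D = 145 (D = 77 + (5 + 63) = 77 + 68 = 145)
D*(-66) = 145*(-66) = -9570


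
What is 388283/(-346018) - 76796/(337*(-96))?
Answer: 1751383339/1399296792 ≈ 1.2516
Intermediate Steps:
388283/(-346018) - 76796/(337*(-96)) = 388283*(-1/346018) - 76796/(-32352) = -388283/346018 - 76796*(-1/32352) = -388283/346018 + 19199/8088 = 1751383339/1399296792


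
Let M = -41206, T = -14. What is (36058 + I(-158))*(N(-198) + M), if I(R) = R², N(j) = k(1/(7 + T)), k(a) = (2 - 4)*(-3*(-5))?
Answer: -2516303192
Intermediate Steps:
k(a) = -30 (k(a) = -2*15 = -30)
N(j) = -30
(36058 + I(-158))*(N(-198) + M) = (36058 + (-158)²)*(-30 - 41206) = (36058 + 24964)*(-41236) = 61022*(-41236) = -2516303192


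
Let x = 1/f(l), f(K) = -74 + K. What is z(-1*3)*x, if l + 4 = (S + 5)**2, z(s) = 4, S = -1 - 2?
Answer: -2/37 ≈ -0.054054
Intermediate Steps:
S = -3
l = 0 (l = -4 + (-3 + 5)**2 = -4 + 2**2 = -4 + 4 = 0)
x = -1/74 (x = 1/(-74 + 0) = 1/(-74) = -1/74 ≈ -0.013514)
z(-1*3)*x = 4*(-1/74) = -2/37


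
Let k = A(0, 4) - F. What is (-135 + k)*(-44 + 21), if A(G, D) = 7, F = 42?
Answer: 3910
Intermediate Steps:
k = -35 (k = 7 - 1*42 = 7 - 42 = -35)
(-135 + k)*(-44 + 21) = (-135 - 35)*(-44 + 21) = -170*(-23) = 3910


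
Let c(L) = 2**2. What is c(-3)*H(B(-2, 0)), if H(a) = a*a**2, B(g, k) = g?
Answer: -32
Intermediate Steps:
H(a) = a**3
c(L) = 4
c(-3)*H(B(-2, 0)) = 4*(-2)**3 = 4*(-8) = -32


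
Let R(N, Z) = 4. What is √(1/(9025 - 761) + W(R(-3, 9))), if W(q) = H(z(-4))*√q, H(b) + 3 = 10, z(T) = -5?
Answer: √239030002/4132 ≈ 3.7417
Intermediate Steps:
H(b) = 7 (H(b) = -3 + 10 = 7)
W(q) = 7*√q
√(1/(9025 - 761) + W(R(-3, 9))) = √(1/(9025 - 761) + 7*√4) = √(1/8264 + 7*2) = √(1/8264 + 14) = √(115697/8264) = √239030002/4132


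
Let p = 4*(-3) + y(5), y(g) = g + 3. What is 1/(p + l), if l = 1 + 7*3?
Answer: 1/18 ≈ 0.055556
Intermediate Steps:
y(g) = 3 + g
l = 22 (l = 1 + 21 = 22)
p = -4 (p = 4*(-3) + (3 + 5) = -12 + 8 = -4)
1/(p + l) = 1/(-4 + 22) = 1/18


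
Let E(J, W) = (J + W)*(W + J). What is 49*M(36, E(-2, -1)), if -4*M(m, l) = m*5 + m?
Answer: -2646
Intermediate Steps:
E(J, W) = (J + W)² (E(J, W) = (J + W)*(J + W) = (J + W)²)
M(m, l) = -3*m/2 (M(m, l) = -(m*5 + m)/4 = -(5*m + m)/4 = -3*m/2)
49*M(36, E(-2, -1)) = 49*(-3/2*36) = 49*(-54) = -2646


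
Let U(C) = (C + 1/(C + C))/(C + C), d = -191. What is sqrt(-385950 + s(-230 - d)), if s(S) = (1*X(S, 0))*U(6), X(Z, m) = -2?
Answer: I*sqrt(55576946)/12 ≈ 621.25*I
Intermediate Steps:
U(C) = (C + 1/(2*C))/(2*C) (U(C) = (C + 1/(2*C))/((2*C)) = (C + 1/(2*C))*(1/(2*C)) = (C + 1/(2*C))/(2*C))
s(S) = -73/72 (s(S) = (1*(-2))*(1/2 + (1/4)/6**2) = -2*(1/2 + (1/4)*(1/36)) = -2*(1/2 + 1/144) = -2*73/144 = -73/72)
sqrt(-385950 + s(-230 - d)) = sqrt(-385950 - 73/72) = sqrt(-27788473/72) = I*sqrt(55576946)/12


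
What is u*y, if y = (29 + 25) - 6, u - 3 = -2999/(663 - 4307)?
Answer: 167172/911 ≈ 183.50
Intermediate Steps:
u = 13931/3644 (u = 3 - 2999/(663 - 4307) = 3 - 2999/(-3644) = 3 - 2999*(-1/3644) = 3 + 2999/3644 = 13931/3644 ≈ 3.8230)
y = 48 (y = 54 - 6 = 48)
u*y = (13931/3644)*48 = 167172/911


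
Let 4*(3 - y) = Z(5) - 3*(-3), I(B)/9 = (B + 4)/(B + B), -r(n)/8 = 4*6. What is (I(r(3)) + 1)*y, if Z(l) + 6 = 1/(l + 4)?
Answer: 865/72 ≈ 12.014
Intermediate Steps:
r(n) = -192 (r(n) = -32*6 = -8*24 = -192)
Z(l) = -6 + 1/(4 + l) (Z(l) = -6 + 1/(l + 4) = -6 + 1/(4 + l))
I(B) = 9*(4 + B)/(2*B) (I(B) = 9*((B + 4)/(B + B)) = 9*((4 + B)/((2*B))) = 9*((4 + B)*(1/(2*B))) = 9*((4 + B)/(2*B)) = 9*(4 + B)/(2*B))
y = 20/9 (y = 3 - ((-23 - 6*5)/(4 + 5) - 3*(-3))/4 = 3 - ((-23 - 30)/9 + 9)/4 = 3 - ((1/9)*(-53) + 9)/4 = 3 - (-53/9 + 9)/4 = 3 - 1/4*28/9 = 3 - 7/9 = 20/9 ≈ 2.2222)
(I(r(3)) + 1)*y = ((9/2 + 18/(-192)) + 1)*(20/9) = ((9/2 + 18*(-1/192)) + 1)*(20/9) = ((9/2 - 3/32) + 1)*(20/9) = (141/32 + 1)*(20/9) = (173/32)*(20/9) = 865/72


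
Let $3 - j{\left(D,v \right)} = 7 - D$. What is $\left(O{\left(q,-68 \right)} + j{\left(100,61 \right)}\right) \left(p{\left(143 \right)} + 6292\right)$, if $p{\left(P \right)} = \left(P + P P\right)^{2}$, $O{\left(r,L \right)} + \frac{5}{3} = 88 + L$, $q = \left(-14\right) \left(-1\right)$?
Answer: $\frac{145444607308}{3} \approx 4.8482 \cdot 10^{10}$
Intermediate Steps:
$q = 14$
$O{\left(r,L \right)} = \frac{259}{3} + L$ ($O{\left(r,L \right)} = - \frac{5}{3} + \left(88 + L\right) = \frac{259}{3} + L$)
$j{\left(D,v \right)} = -4 + D$ ($j{\left(D,v \right)} = 3 - \left(7 - D\right) = 3 + \left(-7 + D\right) = -4 + D$)
$p{\left(P \right)} = \left(P + P^{2}\right)^{2}$
$\left(O{\left(q,-68 \right)} + j{\left(100,61 \right)}\right) \left(p{\left(143 \right)} + 6292\right) = \left(\left(\frac{259}{3} - 68\right) + \left(-4 + 100\right)\right) \left(143^{2} \left(1 + 143\right)^{2} + 6292\right) = \left(\frac{55}{3} + 96\right) \left(20449 \cdot 144^{2} + 6292\right) = \frac{343 \left(20449 \cdot 20736 + 6292\right)}{3} = \frac{343 \left(424030464 + 6292\right)}{3} = \frac{343}{3} \cdot 424036756 = \frac{145444607308}{3}$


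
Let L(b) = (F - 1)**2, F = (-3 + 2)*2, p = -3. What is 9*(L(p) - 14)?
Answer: -45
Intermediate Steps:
F = -2 (F = -1*2 = -2)
L(b) = 9 (L(b) = (-2 - 1)**2 = (-3)**2 = 9)
9*(L(p) - 14) = 9*(9 - 14) = 9*(-5) = -45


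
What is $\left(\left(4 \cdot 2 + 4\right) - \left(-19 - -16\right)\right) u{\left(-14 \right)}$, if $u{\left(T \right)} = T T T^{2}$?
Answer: $576240$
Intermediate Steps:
$u{\left(T \right)} = T^{4}$ ($u{\left(T \right)} = T^{2} T^{2} = T^{4}$)
$\left(\left(4 \cdot 2 + 4\right) - \left(-19 - -16\right)\right) u{\left(-14 \right)} = \left(\left(4 \cdot 2 + 4\right) - \left(-19 - -16\right)\right) \left(-14\right)^{4} = \left(\left(8 + 4\right) - \left(-19 + 16\right)\right) 38416 = \left(12 - -3\right) 38416 = \left(12 + 3\right) 38416 = 15 \cdot 38416 = 576240$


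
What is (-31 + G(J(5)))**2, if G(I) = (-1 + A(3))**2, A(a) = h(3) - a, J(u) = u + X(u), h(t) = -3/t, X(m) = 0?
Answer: 36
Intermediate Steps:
J(u) = u (J(u) = u + 0 = u)
A(a) = -1 - a (A(a) = -3/3 - a = -3*1/3 - a = -1 - a)
G(I) = 25 (G(I) = (-1 + (-1 - 1*3))**2 = (-1 + (-1 - 3))**2 = (-1 - 4)**2 = (-5)**2 = 25)
(-31 + G(J(5)))**2 = (-31 + 25)**2 = (-6)**2 = 36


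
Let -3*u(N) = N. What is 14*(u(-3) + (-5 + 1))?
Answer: -42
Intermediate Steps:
u(N) = -N/3
14*(u(-3) + (-5 + 1)) = 14*(-⅓*(-3) + (-5 + 1)) = 14*(1 - 4) = 14*(-3) = -42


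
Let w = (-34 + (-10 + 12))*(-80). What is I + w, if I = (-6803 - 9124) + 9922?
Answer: -3445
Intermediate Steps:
I = -6005 (I = -15927 + 9922 = -6005)
w = 2560 (w = (-34 + 2)*(-80) = -32*(-80) = 2560)
I + w = -6005 + 2560 = -3445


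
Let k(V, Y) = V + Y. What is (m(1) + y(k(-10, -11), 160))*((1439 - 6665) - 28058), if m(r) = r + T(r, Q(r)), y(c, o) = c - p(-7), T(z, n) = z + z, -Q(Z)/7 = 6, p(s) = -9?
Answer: 299556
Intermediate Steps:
Q(Z) = -42 (Q(Z) = -7*6 = -42)
T(z, n) = 2*z
y(c, o) = 9 + c (y(c, o) = c - 1*(-9) = c + 9 = 9 + c)
m(r) = 3*r (m(r) = r + 2*r = 3*r)
(m(1) + y(k(-10, -11), 160))*((1439 - 6665) - 28058) = (3*1 + (9 + (-10 - 11)))*((1439 - 6665) - 28058) = (3 + (9 - 21))*(-5226 - 28058) = (3 - 12)*(-33284) = -9*(-33284) = 299556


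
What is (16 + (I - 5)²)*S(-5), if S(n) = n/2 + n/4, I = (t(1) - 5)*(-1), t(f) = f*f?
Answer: -255/4 ≈ -63.750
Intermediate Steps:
t(f) = f²
I = 4 (I = (1² - 5)*(-1) = (1 - 5)*(-1) = -4*(-1) = 4)
S(n) = 3*n/4 (S(n) = n*(½) + n*(¼) = n/2 + n/4 = 3*n/4)
(16 + (I - 5)²)*S(-5) = (16 + (4 - 5)²)*((¾)*(-5)) = (16 + (-1)²)*(-15/4) = (16 + 1)*(-15/4) = 17*(-15/4) = -255/4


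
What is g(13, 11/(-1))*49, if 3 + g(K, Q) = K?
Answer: 490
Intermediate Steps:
g(K, Q) = -3 + K
g(13, 11/(-1))*49 = (-3 + 13)*49 = 10*49 = 490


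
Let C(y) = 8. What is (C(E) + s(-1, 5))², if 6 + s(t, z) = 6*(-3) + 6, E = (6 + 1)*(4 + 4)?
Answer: 100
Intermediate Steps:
E = 56 (E = 7*8 = 56)
s(t, z) = -18 (s(t, z) = -6 + (6*(-3) + 6) = -6 + (-18 + 6) = -6 - 12 = -18)
(C(E) + s(-1, 5))² = (8 - 18)² = (-10)² = 100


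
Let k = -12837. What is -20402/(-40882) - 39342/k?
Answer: 311713353/87467039 ≈ 3.5638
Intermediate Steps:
-20402/(-40882) - 39342/k = -20402/(-40882) - 39342/(-12837) = -20402*(-1/40882) - 39342*(-1/12837) = 10201/20441 + 13114/4279 = 311713353/87467039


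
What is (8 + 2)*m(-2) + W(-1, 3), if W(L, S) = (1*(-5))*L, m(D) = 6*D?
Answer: -115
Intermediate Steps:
W(L, S) = -5*L
(8 + 2)*m(-2) + W(-1, 3) = (8 + 2)*(6*(-2)) - 5*(-1) = 10*(-12) + 5 = -120 + 5 = -115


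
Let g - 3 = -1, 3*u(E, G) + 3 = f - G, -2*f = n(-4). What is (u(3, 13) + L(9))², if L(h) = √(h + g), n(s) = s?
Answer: 295/9 - 28*√11/3 ≈ 1.8226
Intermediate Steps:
f = 2 (f = -½*(-4) = 2)
u(E, G) = -⅓ - G/3 (u(E, G) = -1 + (2 - G)/3 = -1 + (⅔ - G/3) = -⅓ - G/3)
g = 2 (g = 3 - 1 = 2)
L(h) = √(2 + h) (L(h) = √(h + 2) = √(2 + h))
(u(3, 13) + L(9))² = ((-⅓ - ⅓*13) + √(2 + 9))² = ((-⅓ - 13/3) + √11)² = (-14/3 + √11)²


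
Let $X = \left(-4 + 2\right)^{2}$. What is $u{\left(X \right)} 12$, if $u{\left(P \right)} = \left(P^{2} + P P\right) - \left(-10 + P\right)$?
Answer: $456$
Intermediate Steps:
$X = 4$ ($X = \left(-2\right)^{2} = 4$)
$u{\left(P \right)} = 10 - P + 2 P^{2}$ ($u{\left(P \right)} = \left(P^{2} + P^{2}\right) - \left(-10 + P\right) = 2 P^{2} - \left(-10 + P\right) = 10 - P + 2 P^{2}$)
$u{\left(X \right)} 12 = \left(10 - 4 + 2 \cdot 4^{2}\right) 12 = \left(10 - 4 + 2 \cdot 16\right) 12 = \left(10 - 4 + 32\right) 12 = 38 \cdot 12 = 456$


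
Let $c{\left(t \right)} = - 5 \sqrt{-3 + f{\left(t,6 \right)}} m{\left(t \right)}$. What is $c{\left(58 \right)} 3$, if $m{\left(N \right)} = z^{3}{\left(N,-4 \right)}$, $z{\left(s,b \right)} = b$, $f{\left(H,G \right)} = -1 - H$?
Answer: $960 i \sqrt{62} \approx 7559.0 i$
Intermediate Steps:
$m{\left(N \right)} = -64$ ($m{\left(N \right)} = \left(-4\right)^{3} = -64$)
$c{\left(t \right)} = 320 \sqrt{-4 - t}$ ($c{\left(t \right)} = - 5 \sqrt{-3 - \left(1 + t\right)} \left(-64\right) = - 5 \sqrt{-4 - t} \left(-64\right) = 320 \sqrt{-4 - t}$)
$c{\left(58 \right)} 3 = 320 \sqrt{-4 - 58} \cdot 3 = 320 \sqrt{-62} \cdot 3 = 320 i \sqrt{62} \cdot 3 = 960 i \sqrt{62}$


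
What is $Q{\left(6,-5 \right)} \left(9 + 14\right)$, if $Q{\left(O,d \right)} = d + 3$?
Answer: $-46$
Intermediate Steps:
$Q{\left(O,d \right)} = 3 + d$
$Q{\left(6,-5 \right)} \left(9 + 14\right) = \left(3 - 5\right) \left(9 + 14\right) = \left(-2\right) 23 = -46$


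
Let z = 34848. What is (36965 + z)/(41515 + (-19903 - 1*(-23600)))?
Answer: 71813/45212 ≈ 1.5884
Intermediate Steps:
(36965 + z)/(41515 + (-19903 - 1*(-23600))) = (36965 + 34848)/(41515 + (-19903 - 1*(-23600))) = 71813/(41515 + (-19903 + 23600)) = 71813/(41515 + 3697) = 71813/45212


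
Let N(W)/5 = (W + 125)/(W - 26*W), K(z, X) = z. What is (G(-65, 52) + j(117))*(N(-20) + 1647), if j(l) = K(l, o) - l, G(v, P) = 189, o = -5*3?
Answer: 6229629/20 ≈ 3.1148e+5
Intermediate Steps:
o = -15
N(W) = -(125 + W)/(5*W) (N(W) = 5*((W + 125)/(W - 26*W)) = 5*((125 + W)/((-25*W))) = 5*((125 + W)*(-1/(25*W))) = 5*(-(125 + W)/(25*W)) = -(125 + W)/(5*W))
j(l) = 0 (j(l) = l - l = 0)
(G(-65, 52) + j(117))*(N(-20) + 1647) = (189 + 0)*((⅕)*(-125 - 1*(-20))/(-20) + 1647) = 189*((⅕)*(-1/20)*(-125 + 20) + 1647) = 189*((⅕)*(-1/20)*(-105) + 1647) = 189*(21/20 + 1647) = 189*(32961/20) = 6229629/20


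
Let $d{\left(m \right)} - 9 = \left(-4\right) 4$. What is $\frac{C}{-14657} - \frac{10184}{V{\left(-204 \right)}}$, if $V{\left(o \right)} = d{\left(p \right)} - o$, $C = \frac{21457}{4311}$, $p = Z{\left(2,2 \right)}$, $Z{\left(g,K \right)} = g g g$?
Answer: $- \frac{643493781197}{12447706419} \approx -51.696$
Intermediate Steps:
$Z{\left(g,K \right)} = g^{3}$ ($Z{\left(g,K \right)} = g^{2} g = g^{3}$)
$p = 8$ ($p = 2^{3} = 8$)
$C = \frac{21457}{4311}$ ($C = 21457 \cdot \frac{1}{4311} = \frac{21457}{4311} \approx 4.9773$)
$d{\left(m \right)} = -7$ ($d{\left(m \right)} = 9 - 16 = -7$)
$V{\left(o \right)} = -7 - o$
$\frac{C}{-14657} - \frac{10184}{V{\left(-204 \right)}} = \frac{21457}{4311 \left(-14657\right)} - \frac{10184}{-7 - -204} = \frac{21457}{4311} \left(- \frac{1}{14657}\right) - \frac{10184}{-7 + 204} = - \frac{21457}{63186327} - \frac{10184}{197} = - \frac{643493781197}{12447706419}$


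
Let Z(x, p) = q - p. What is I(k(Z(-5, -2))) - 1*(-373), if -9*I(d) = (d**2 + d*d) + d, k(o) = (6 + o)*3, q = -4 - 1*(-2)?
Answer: 299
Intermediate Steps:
q = -2 (q = -4 + 2 = -2)
Z(x, p) = -2 - p
k(o) = 18 + 3*o
I(d) = -2*d**2/9 - d/9 (I(d) = -((d**2 + d*d) + d)/9 = -((d**2 + d**2) + d)/9 = -(2*d**2 + d)/9 = -(d + 2*d**2)/9 = -2*d**2/9 - d/9)
I(k(Z(-5, -2))) - 1*(-373) = -(18 + 3*(-2 - 1*(-2)))*(1 + 2*(18 + 3*(-2 - 1*(-2))))/9 - 1*(-373) = -(18 + 3*(-2 + 2))*(1 + 2*(18 + 3*(-2 + 2)))/9 + 373 = -(18 + 3*0)*(1 + 2*(18 + 3*0))/9 + 373 = -(18 + 0)*(1 + 2*(18 + 0))/9 + 373 = -1/9*18*(1 + 2*18) + 373 = -1/9*18*(1 + 36) + 373 = -1/9*18*37 + 373 = -74 + 373 = 299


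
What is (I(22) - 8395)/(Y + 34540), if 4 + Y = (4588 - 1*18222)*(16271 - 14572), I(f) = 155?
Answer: 824/2312963 ≈ 0.00035625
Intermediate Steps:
Y = -23164170 (Y = -4 + (4588 - 1*18222)*(16271 - 14572) = -4 + (4588 - 18222)*1699 = -4 - 13634*1699 = -4 - 23164166 = -23164170)
(I(22) - 8395)/(Y + 34540) = (155 - 8395)/(-23164170 + 34540) = -8240/(-23129630) = -8240*(-1/23129630) = 824/2312963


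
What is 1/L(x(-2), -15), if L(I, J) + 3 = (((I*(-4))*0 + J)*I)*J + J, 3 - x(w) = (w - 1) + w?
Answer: 1/1782 ≈ 0.00056117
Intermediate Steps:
x(w) = 4 - 2*w (x(w) = 3 - ((w - 1) + w) = 3 - ((-1 + w) + w) = 3 - (-1 + 2*w) = 3 + (1 - 2*w) = 4 - 2*w)
L(I, J) = -3 + J + I*J² (L(I, J) = -3 + ((((I*(-4))*0 + J)*I)*J + J) = -3 + (((-4*I*0 + J)*I)*J + J) = -3 + (((0 + J)*I)*J + J) = -3 + ((J*I)*J + J) = -3 + ((I*J)*J + J) = -3 + (I*J² + J) = -3 + (J + I*J²) = -3 + J + I*J²)
1/L(x(-2), -15) = 1/(-3 - 15 + (4 - 2*(-2))*(-15)²) = 1/(-3 - 15 + (4 + 4)*225) = 1/(-3 - 15 + 8*225) = 1/(-3 - 15 + 1800) = 1/1782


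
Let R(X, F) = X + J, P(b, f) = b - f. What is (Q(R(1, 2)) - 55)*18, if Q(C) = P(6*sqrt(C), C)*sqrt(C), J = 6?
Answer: -234 - 126*sqrt(7) ≈ -567.36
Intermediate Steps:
R(X, F) = 6 + X (R(X, F) = X + 6 = 6 + X)
Q(C) = sqrt(C)*(-C + 6*sqrt(C)) (Q(C) = (6*sqrt(C) - C)*sqrt(C) = (-C + 6*sqrt(C))*sqrt(C) = sqrt(C)*(-C + 6*sqrt(C)))
(Q(R(1, 2)) - 55)*18 = ((-(6 + 1)**(3/2) + 6*(6 + 1)) - 55)*18 = ((-7**(3/2) + 6*7) - 55)*18 = ((-7*sqrt(7) + 42) - 55)*18 = ((42 - 7*sqrt(7)) - 55)*18 = (-13 - 7*sqrt(7))*18 = -234 - 126*sqrt(7)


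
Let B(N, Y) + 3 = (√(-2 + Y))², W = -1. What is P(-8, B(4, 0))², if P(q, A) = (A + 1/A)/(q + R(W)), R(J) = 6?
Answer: 169/25 ≈ 6.7600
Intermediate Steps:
B(N, Y) = -5 + Y (B(N, Y) = -3 + (√(-2 + Y))² = -3 + (-2 + Y) = -5 + Y)
P(q, A) = (A + 1/A)/(6 + q) (P(q, A) = (A + 1/A)/(q + 6) = (A + 1/A)/(6 + q))
P(-8, B(4, 0))² = ((1 + (-5 + 0)²)/((-5 + 0)*(6 - 8)))² = ((1 + (-5)²)/(-5*(-2)))² = (-⅕*(-½)*(1 + 25))² = (-⅕*(-½)*26)² = (13/5)² = 169/25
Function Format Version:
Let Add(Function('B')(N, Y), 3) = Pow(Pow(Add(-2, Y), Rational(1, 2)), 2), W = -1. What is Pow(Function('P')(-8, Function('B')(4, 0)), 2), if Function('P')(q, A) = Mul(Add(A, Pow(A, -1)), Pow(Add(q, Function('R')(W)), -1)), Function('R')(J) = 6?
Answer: Rational(169, 25) ≈ 6.7600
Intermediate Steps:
Function('B')(N, Y) = Add(-5, Y) (Function('B')(N, Y) = Add(-3, Pow(Pow(Add(-2, Y), Rational(1, 2)), 2)) = Add(-3, Add(-2, Y)) = Add(-5, Y))
Function('P')(q, A) = Mul(Pow(Add(6, q), -1), Add(A, Pow(A, -1))) (Function('P')(q, A) = Mul(Add(A, Pow(A, -1)), Pow(Add(q, 6), -1)) = Mul(Add(A, Pow(A, -1)), Pow(Add(6, q), -1)) = Mul(Pow(Add(6, q), -1), Add(A, Pow(A, -1))))
Pow(Function('P')(-8, Function('B')(4, 0)), 2) = Pow(Mul(Pow(Add(-5, 0), -1), Pow(Add(6, -8), -1), Add(1, Pow(Add(-5, 0), 2))), 2) = Pow(Mul(Pow(-5, -1), Pow(-2, -1), Add(1, Pow(-5, 2))), 2) = Pow(Mul(Rational(-1, 5), Rational(-1, 2), Add(1, 25)), 2) = Pow(Mul(Rational(-1, 5), Rational(-1, 2), 26), 2) = Pow(Rational(13, 5), 2) = Rational(169, 25)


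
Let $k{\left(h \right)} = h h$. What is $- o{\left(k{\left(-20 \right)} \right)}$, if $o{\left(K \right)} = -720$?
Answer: $720$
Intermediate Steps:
$k{\left(h \right)} = h^{2}$
$- o{\left(k{\left(-20 \right)} \right)} = \left(-1\right) \left(-720\right) = 720$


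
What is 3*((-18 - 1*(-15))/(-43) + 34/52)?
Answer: 2427/1118 ≈ 2.1708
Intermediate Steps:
3*((-18 - 1*(-15))/(-43) + 34/52) = 3*((-18 + 15)*(-1/43) + 34*(1/52)) = 3*(-3*(-1/43) + 17/26) = 3*(3/43 + 17/26) = 3*(809/1118) = 2427/1118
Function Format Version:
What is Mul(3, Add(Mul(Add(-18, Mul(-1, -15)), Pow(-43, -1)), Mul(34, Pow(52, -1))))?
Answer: Rational(2427, 1118) ≈ 2.1708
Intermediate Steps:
Mul(3, Add(Mul(Add(-18, Mul(-1, -15)), Pow(-43, -1)), Mul(34, Pow(52, -1)))) = Mul(3, Add(Mul(Add(-18, 15), Rational(-1, 43)), Mul(34, Rational(1, 52)))) = Mul(3, Add(Mul(-3, Rational(-1, 43)), Rational(17, 26))) = Mul(3, Add(Rational(3, 43), Rational(17, 26))) = Mul(3, Rational(809, 1118)) = Rational(2427, 1118)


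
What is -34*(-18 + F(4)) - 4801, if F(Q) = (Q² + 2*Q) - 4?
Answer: -4869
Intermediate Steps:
F(Q) = -4 + Q² + 2*Q
-34*(-18 + F(4)) - 4801 = -34*(-18 + (-4 + 4² + 2*4)) - 4801 = -34*(-18 + (-4 + 16 + 8)) - 4801 = -34*(-18 + 20) - 4801 = -34*2 - 4801 = -68 - 4801 = -4869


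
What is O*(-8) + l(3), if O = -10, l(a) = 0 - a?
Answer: 77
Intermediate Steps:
l(a) = -a
O*(-8) + l(3) = -10*(-8) - 1*3 = 80 - 3 = 77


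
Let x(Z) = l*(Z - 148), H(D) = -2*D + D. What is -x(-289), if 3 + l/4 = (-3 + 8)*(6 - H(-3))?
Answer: 20976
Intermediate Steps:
H(D) = -D
l = 48 (l = -12 + 4*((-3 + 8)*(6 - (-1)*(-3))) = -12 + 4*(5*(6 - 1*3)) = -12 + 4*(5*(6 - 3)) = -12 + 4*(5*3) = -12 + 4*15 = -12 + 60 = 48)
x(Z) = -7104 + 48*Z (x(Z) = 48*(Z - 148) = 48*(-148 + Z) = -7104 + 48*Z)
-x(-289) = -(-7104 + 48*(-289)) = -(-7104 - 13872) = -1*(-20976) = 20976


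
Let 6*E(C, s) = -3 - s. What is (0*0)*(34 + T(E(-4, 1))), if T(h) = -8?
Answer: 0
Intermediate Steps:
E(C, s) = -½ - s/6 (E(C, s) = (-3 - s)/6 = -½ - s/6)
(0*0)*(34 + T(E(-4, 1))) = (0*0)*(34 - 8) = 0*26 = 0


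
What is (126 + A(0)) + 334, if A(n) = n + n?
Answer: 460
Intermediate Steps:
A(n) = 2*n
(126 + A(0)) + 334 = (126 + 2*0) + 334 = (126 + 0) + 334 = 126 + 334 = 460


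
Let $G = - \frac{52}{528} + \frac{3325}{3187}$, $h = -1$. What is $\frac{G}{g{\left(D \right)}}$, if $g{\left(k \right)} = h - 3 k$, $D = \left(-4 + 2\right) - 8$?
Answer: $\frac{397469}{12199836} \approx 0.03258$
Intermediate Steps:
$D = -10$ ($D = -2 - 8 = -10$)
$G = \frac{397469}{420684}$ ($G = \left(-52\right) \frac{1}{528} + 3325 \cdot \frac{1}{3187} = - \frac{13}{132} + \frac{3325}{3187} = \frac{397469}{420684} \approx 0.94482$)
$g{\left(k \right)} = -1 - 3 k$
$\frac{G}{g{\left(D \right)}} = \frac{397469}{420684 \left(-1 - -30\right)} = \frac{397469}{420684 \left(-1 + 30\right)} = \frac{397469}{420684 \cdot 29} = \frac{397469}{420684} \cdot \frac{1}{29} = \frac{397469}{12199836}$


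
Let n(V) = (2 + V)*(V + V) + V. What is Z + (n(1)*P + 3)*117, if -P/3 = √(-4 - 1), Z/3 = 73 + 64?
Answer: 762 - 2457*I*√5 ≈ 762.0 - 5494.0*I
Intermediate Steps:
n(V) = V + 2*V*(2 + V) (n(V) = (2 + V)*(2*V) + V = 2*V*(2 + V) + V = V + 2*V*(2 + V))
Z = 411 (Z = 3*(73 + 64) = 3*137 = 411)
P = -3*I*√5 (P = -3*√(-4 - 1) = -3*I*√5 ≈ -6.7082*I)
Z + (n(1)*P + 3)*117 = 411 + ((1*(5 + 2*1))*(-3*I*√5) + 3)*117 = 411 + ((1*(5 + 2))*(-3*I*√5) + 3)*117 = 411 + ((1*7)*(-3*I*√5) + 3)*117 = 411 + (7*(-3*I*√5) + 3)*117 = 411 + (-21*I*√5 + 3)*117 = 411 + (3 - 21*I*√5)*117 = 411 + (351 - 2457*I*√5) = 762 - 2457*I*√5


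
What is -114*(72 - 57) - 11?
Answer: -1721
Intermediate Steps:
-114*(72 - 57) - 11 = -114*15 - 11 = -1710 - 11 = -1721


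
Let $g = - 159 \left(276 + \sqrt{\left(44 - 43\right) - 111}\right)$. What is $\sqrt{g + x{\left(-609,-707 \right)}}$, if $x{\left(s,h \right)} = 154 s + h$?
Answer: $\sqrt{-138377 - 159 i \sqrt{110}} \approx 2.241 - 372.0 i$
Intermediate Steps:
$x{\left(s,h \right)} = h + 154 s$
$g = -43884 - 159 i \sqrt{110}$ ($g = - 159 \left(276 + \sqrt{\left(44 - 43\right) - 111}\right) = - 159 \left(276 + \sqrt{1 - 111}\right) = - 159 \left(276 + \sqrt{-110}\right) = - 159 \left(276 + i \sqrt{110}\right) = -43884 - 159 i \sqrt{110} \approx -43884.0 - 1667.6 i$)
$\sqrt{g + x{\left(-609,-707 \right)}} = \sqrt{\left(-43884 - 159 i \sqrt{110}\right) + \left(-707 + 154 \left(-609\right)\right)} = \sqrt{\left(-43884 - 159 i \sqrt{110}\right) - 94493} = \sqrt{-138377 - 159 i \sqrt{110}}$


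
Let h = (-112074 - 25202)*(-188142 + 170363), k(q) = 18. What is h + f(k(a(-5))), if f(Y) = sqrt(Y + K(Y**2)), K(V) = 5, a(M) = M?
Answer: 2440630004 + sqrt(23) ≈ 2.4406e+9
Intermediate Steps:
f(Y) = sqrt(5 + Y) (f(Y) = sqrt(Y + 5) = sqrt(5 + Y))
h = 2440630004 (h = -137276*(-17779) = 2440630004)
h + f(k(a(-5))) = 2440630004 + sqrt(5 + 18) = 2440630004 + sqrt(23)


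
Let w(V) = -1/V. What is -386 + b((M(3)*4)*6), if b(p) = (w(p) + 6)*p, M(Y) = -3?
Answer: -819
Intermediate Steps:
b(p) = p*(6 - 1/p) (b(p) = (-1/p + 6)*p = (6 - 1/p)*p = p*(6 - 1/p))
-386 + b((M(3)*4)*6) = -386 + (-1 + 6*(-3*4*6)) = -386 + (-1 + 6*(-12*6)) = -386 + (-1 + 6*(-72)) = -386 + (-1 - 432) = -386 - 433 = -819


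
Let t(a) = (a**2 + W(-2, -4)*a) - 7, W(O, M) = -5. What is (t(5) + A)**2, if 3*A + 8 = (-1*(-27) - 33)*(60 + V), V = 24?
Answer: 284089/9 ≈ 31565.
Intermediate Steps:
t(a) = -7 + a**2 - 5*a (t(a) = (a**2 - 5*a) - 7 = -7 + a**2 - 5*a)
A = -512/3 (A = -8/3 + ((-1*(-27) - 33)*(60 + 24))/3 = -8/3 + ((27 - 33)*84)/3 = -8/3 + (-6*84)/3 = -8/3 + (1/3)*(-504) = -8/3 - 168 = -512/3 ≈ -170.67)
(t(5) + A)**2 = ((-7 + 5**2 - 5*5) - 512/3)**2 = ((-7 + 25 - 25) - 512/3)**2 = (-7 - 512/3)**2 = (-533/3)**2 = 284089/9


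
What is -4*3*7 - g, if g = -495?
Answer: 411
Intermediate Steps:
-4*3*7 - g = -4*3*7 - 1*(-495) = -12*7 + 495 = -84 + 495 = 411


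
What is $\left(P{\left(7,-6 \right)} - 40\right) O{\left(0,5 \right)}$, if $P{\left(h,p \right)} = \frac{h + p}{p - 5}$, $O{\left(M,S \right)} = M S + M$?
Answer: $0$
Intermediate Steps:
$O{\left(M,S \right)} = M + M S$
$P{\left(h,p \right)} = \frac{h + p}{-5 + p}$
$\left(P{\left(7,-6 \right)} - 40\right) O{\left(0,5 \right)} = \left(\frac{7 - 6}{-5 - 6} - 40\right) 0 \left(1 + 5\right) = \left(\frac{1}{-11} \cdot 1 - 40\right) 0 \cdot 6 = \left(\left(- \frac{1}{11}\right) 1 - 40\right) 0 = \left(- \frac{1}{11} - 40\right) 0 = \left(- \frac{441}{11}\right) 0 = 0$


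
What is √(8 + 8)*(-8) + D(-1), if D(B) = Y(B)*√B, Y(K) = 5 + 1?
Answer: -32 + 6*I ≈ -32.0 + 6.0*I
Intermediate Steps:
Y(K) = 6
D(B) = 6*√B
√(8 + 8)*(-8) + D(-1) = √(8 + 8)*(-8) + 6*√(-1) = √16*(-8) + 6*I = 4*(-8) + 6*I = -32 + 6*I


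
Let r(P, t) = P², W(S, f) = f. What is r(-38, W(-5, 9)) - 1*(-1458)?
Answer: 2902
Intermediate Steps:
r(-38, W(-5, 9)) - 1*(-1458) = (-38)² - 1*(-1458) = 1444 + 1458 = 2902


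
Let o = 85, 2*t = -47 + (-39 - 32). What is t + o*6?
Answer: 451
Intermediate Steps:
t = -59 (t = (-47 + (-39 - 32))/2 = (-47 - 71)/2 = (1/2)*(-118) = -59)
t + o*6 = -59 + 85*6 = -59 + 510 = 451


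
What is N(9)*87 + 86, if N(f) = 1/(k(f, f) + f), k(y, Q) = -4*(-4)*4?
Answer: 6365/73 ≈ 87.192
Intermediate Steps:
k(y, Q) = 64 (k(y, Q) = 16*4 = 64)
N(f) = 1/(64 + f)
N(9)*87 + 86 = 87/(64 + 9) + 86 = 87/73 + 86 = 6365/73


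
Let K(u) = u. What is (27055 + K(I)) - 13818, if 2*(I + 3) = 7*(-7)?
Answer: 26419/2 ≈ 13210.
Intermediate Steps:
I = -55/2 (I = -3 + (7*(-7))/2 = -3 + (½)*(-49) = -3 - 49/2 = -55/2 ≈ -27.500)
(27055 + K(I)) - 13818 = (27055 - 55/2) - 13818 = 54055/2 - 13818 = 26419/2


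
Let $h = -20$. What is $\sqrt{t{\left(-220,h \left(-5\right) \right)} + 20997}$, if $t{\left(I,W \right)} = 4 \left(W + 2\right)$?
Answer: $\sqrt{21405} \approx 146.3$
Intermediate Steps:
$t{\left(I,W \right)} = 8 + 4 W$ ($t{\left(I,W \right)} = 4 \left(2 + W\right) = 8 + 4 W$)
$\sqrt{t{\left(-220,h \left(-5\right) \right)} + 20997} = \sqrt{\left(8 + 4 \left(\left(-20\right) \left(-5\right)\right)\right) + 20997} = \sqrt{\left(8 + 4 \cdot 100\right) + 20997} = \sqrt{\left(8 + 400\right) + 20997} = \sqrt{408 + 20997} = \sqrt{21405}$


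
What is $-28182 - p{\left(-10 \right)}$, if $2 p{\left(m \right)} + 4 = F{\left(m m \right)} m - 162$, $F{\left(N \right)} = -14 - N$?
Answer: $-28669$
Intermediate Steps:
$p{\left(m \right)} = -83 + \frac{m \left(-14 - m^{2}\right)}{2}$ ($p{\left(m \right)} = -2 + \frac{\left(-14 - m m\right) m - 162}{2} = -2 + \frac{\left(-14 - m^{2}\right) m - 162}{2} = -2 + \frac{m \left(-14 - m^{2}\right) - 162}{2} = -2 + \frac{-162 + m \left(-14 - m^{2}\right)}{2} = -2 + \left(-81 + \frac{m \left(-14 - m^{2}\right)}{2}\right) = -83 + \frac{m \left(-14 - m^{2}\right)}{2}$)
$-28182 - p{\left(-10 \right)} = -28182 - \left(-83 - - 5 \left(14 + \left(-10\right)^{2}\right)\right) = -28182 - \left(-83 - - 5 \left(14 + 100\right)\right) = -28182 - \left(-83 - \left(-5\right) 114\right) = -28182 - \left(-83 + 570\right) = -28182 - 487 = -28669$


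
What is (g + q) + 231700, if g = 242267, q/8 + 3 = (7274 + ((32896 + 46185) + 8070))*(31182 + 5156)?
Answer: 27450199143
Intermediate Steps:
q = 27449725176 (q = -24 + 8*((7274 + ((32896 + 46185) + 8070))*(31182 + 5156)) = -24 + 8*((7274 + (79081 + 8070))*36338) = -24 + 8*((7274 + 87151)*36338) = -24 + 8*(94425*36338) = -24 + 8*3431215650 = -24 + 27449725200 = 27449725176)
(g + q) + 231700 = (242267 + 27449725176) + 231700 = 27449967443 + 231700 = 27450199143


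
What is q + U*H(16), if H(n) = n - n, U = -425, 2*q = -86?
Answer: -43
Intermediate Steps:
q = -43 (q = (½)*(-86) = -43)
H(n) = 0
q + U*H(16) = -43 - 425*0 = -43 + 0 = -43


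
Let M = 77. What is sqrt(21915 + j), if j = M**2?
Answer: 2*sqrt(6961) ≈ 166.87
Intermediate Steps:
j = 5929 (j = 77**2 = 5929)
sqrt(21915 + j) = sqrt(21915 + 5929) = sqrt(27844) = 2*sqrt(6961)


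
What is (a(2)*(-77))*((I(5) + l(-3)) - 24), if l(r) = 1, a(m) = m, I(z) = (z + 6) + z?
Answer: 1078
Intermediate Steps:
I(z) = 6 + 2*z (I(z) = (6 + z) + z = 6 + 2*z)
(a(2)*(-77))*((I(5) + l(-3)) - 24) = (2*(-77))*(((6 + 2*5) + 1) - 24) = -154*(((6 + 10) + 1) - 24) = -154*((16 + 1) - 24) = -154*(17 - 24) = -154*(-7) = 1078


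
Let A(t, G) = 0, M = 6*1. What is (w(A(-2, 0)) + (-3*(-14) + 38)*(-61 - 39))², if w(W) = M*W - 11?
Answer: 64176121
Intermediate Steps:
M = 6
w(W) = -11 + 6*W (w(W) = 6*W - 11 = -11 + 6*W)
(w(A(-2, 0)) + (-3*(-14) + 38)*(-61 - 39))² = ((-11 + 6*0) + (-3*(-14) + 38)*(-61 - 39))² = ((-11 + 0) + (42 + 38)*(-100))² = (-11 + 80*(-100))² = (-11 - 8000)² = (-8011)² = 64176121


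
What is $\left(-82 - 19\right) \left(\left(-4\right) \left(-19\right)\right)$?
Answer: $-7676$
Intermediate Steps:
$\left(-82 - 19\right) \left(\left(-4\right) \left(-19\right)\right) = \left(-101\right) 76 = -7676$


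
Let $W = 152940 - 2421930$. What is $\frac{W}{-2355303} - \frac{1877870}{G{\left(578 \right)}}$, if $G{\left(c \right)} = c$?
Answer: $- \frac{736940228065}{226894189} \approx -3247.9$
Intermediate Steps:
$W = -2268990$
$\frac{W}{-2355303} - \frac{1877870}{G{\left(578 \right)}} = - \frac{2268990}{-2355303} - \frac{1877870}{578} = \left(-2268990\right) \left(- \frac{1}{2355303}\right) - \frac{938935}{289} = \frac{756330}{785101} - \frac{938935}{289} = - \frac{736940228065}{226894189}$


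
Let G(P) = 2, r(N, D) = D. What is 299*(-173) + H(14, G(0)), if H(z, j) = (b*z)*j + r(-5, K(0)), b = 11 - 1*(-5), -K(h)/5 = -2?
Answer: -51269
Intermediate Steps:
K(h) = 10 (K(h) = -5*(-2) = 10)
b = 16 (b = 11 + 5 = 16)
H(z, j) = 10 + 16*j*z (H(z, j) = (16*z)*j + 10 = 16*j*z + 10 = 10 + 16*j*z)
299*(-173) + H(14, G(0)) = 299*(-173) + (10 + 16*2*14) = -51727 + (10 + 448) = -51727 + 458 = -51269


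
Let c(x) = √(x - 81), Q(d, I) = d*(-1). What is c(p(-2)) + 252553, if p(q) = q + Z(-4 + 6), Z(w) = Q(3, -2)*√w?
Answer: 252553 + √(-83 - 3*√2) ≈ 2.5255e+5 + 9.3404*I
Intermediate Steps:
Q(d, I) = -d
Z(w) = -3*√w (Z(w) = (-1*3)*√w = -3*√w)
p(q) = q - 3*√2 (p(q) = q - 3*√(-4 + 6) = q - 3*√2)
c(x) = √(-81 + x)
c(p(-2)) + 252553 = √(-81 + (-2 - 3*√2)) + 252553 = √(-83 - 3*√2) + 252553 = 252553 + √(-83 - 3*√2)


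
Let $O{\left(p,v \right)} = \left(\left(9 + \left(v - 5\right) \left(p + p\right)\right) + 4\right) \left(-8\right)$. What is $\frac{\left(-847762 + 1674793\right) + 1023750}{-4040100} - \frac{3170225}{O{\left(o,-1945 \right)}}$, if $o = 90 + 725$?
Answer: $- \frac{4989124400773}{8560936885800} \approx -0.58278$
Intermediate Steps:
$o = 815$
$O{\left(p,v \right)} = -104 - 16 p \left(-5 + v\right)$ ($O{\left(p,v \right)} = \left(\left(9 + \left(-5 + v\right) 2 p\right) + 4\right) \left(-8\right) = \left(\left(9 + 2 p \left(-5 + v\right)\right) + 4\right) \left(-8\right) = \left(13 + 2 p \left(-5 + v\right)\right) \left(-8\right) = -104 - 16 p \left(-5 + v\right)$)
$\frac{\left(-847762 + 1674793\right) + 1023750}{-4040100} - \frac{3170225}{O{\left(o,-1945 \right)}} = \frac{\left(-847762 + 1674793\right) + 1023750}{-4040100} - \frac{3170225}{-104 + 80 \cdot 815 - 13040 \left(-1945\right)} = \left(827031 + 1023750\right) \left(- \frac{1}{4040100}\right) - \frac{3170225}{-104 + 65200 + 25362800} = 1850781 \left(- \frac{1}{4040100}\right) - \frac{3170225}{25427896} = - \frac{616927}{1346700} - \frac{3170225}{25427896} = - \frac{4989124400773}{8560936885800}$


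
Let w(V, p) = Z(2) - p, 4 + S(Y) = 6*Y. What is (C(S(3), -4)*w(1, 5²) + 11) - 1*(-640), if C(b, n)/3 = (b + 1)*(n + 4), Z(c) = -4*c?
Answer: 651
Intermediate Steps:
S(Y) = -4 + 6*Y
C(b, n) = 3*(1 + b)*(4 + n) (C(b, n) = 3*((b + 1)*(n + 4)) = 3*((1 + b)*(4 + n)) = 3*(1 + b)*(4 + n))
w(V, p) = -8 - p (w(V, p) = -4*2 - p = -8 - p)
(C(S(3), -4)*w(1, 5²) + 11) - 1*(-640) = ((12 + 3*(-4) + 12*(-4 + 6*3) + 3*(-4 + 6*3)*(-4))*(-8 - 1*5²) + 11) - 1*(-640) = ((12 - 12 + 12*(-4 + 18) + 3*(-4 + 18)*(-4))*(-8 - 1*25) + 11) + 640 = ((12 - 12 + 12*14 + 3*14*(-4))*(-8 - 25) + 11) + 640 = ((12 - 12 + 168 - 168)*(-33) + 11) + 640 = (0*(-33) + 11) + 640 = (0 + 11) + 640 = 11 + 640 = 651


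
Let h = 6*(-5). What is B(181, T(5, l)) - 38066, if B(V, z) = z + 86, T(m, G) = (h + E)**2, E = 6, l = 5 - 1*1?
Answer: -37404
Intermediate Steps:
l = 4 (l = 5 - 1 = 4)
h = -30
T(m, G) = 576 (T(m, G) = (-30 + 6)**2 = (-24)**2 = 576)
B(V, z) = 86 + z
B(181, T(5, l)) - 38066 = (86 + 576) - 38066 = 662 - 38066 = -37404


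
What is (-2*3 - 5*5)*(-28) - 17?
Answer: 851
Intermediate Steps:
(-2*3 - 5*5)*(-28) - 17 = (-6 - 25)*(-28) - 17 = -31*(-28) - 17 = 868 - 17 = 851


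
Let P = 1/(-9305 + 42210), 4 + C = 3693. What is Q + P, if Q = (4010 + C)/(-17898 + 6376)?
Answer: -253324073/379131410 ≈ -0.66817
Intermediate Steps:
C = 3689 (C = -4 + 3693 = 3689)
P = 1/32905 ≈ 3.0391e-5
Q = -7699/11522 (Q = (4010 + 3689)/(-17898 + 6376) = 7699/(-11522) = 7699*(-1/11522) = -7699/11522 ≈ -0.66820)
Q + P = -7699/11522 + 1/32905 = -253324073/379131410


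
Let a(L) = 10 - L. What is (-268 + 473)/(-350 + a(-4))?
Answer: -205/336 ≈ -0.61012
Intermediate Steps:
(-268 + 473)/(-350 + a(-4)) = (-268 + 473)/(-350 + (10 - 1*(-4))) = 205/(-350 + (10 + 4)) = 205/(-350 + 14) = 205/(-336) = 205*(-1/336) = -205/336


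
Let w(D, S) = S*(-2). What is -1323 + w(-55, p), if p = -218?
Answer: -887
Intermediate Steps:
w(D, S) = -2*S
-1323 + w(-55, p) = -1323 - 2*(-218) = -1323 + 436 = -887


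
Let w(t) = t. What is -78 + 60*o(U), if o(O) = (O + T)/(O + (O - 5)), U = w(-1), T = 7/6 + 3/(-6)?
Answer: -526/7 ≈ -75.143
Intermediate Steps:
T = ⅔ (T = 7*(⅙) + 3*(-⅙) = 7/6 - ½ = ⅔ ≈ 0.66667)
U = -1
o(O) = (⅔ + O)/(-5 + 2*O) (o(O) = (O + ⅔)/(O + (O - 5)) = (⅔ + O)/(O + (-5 + O)) = (⅔ + O)/(-5 + 2*O))
-78 + 60*o(U) = -78 + 60*((2 + 3*(-1))/(3*(-5 + 2*(-1)))) = -78 + 60*((2 - 3)/(3*(-5 - 2))) = -78 + 60*((⅓)*(-1)/(-7)) = -78 + 60*((⅓)*(-⅐)*(-1)) = -78 + 60*(1/21) = -78 + 20/7 = -526/7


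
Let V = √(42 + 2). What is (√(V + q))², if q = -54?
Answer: -54 + 2*√11 ≈ -47.367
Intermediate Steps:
V = 2*√11 (V = √44 = 2*√11 ≈ 6.6332)
(√(V + q))² = (√(2*√11 - 54))² = (√(-54 + 2*√11))² = -54 + 2*√11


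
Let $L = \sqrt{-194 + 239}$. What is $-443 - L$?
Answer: $-443 - 3 \sqrt{5} \approx -449.71$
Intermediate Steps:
$L = 3 \sqrt{5}$ ($L = \sqrt{45} = 3 \sqrt{5} \approx 6.7082$)
$-443 - L = -443 - 3 \sqrt{5}$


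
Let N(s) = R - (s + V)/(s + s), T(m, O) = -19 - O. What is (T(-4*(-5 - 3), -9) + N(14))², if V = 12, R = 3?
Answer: 12321/196 ≈ 62.862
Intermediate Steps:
N(s) = 3 - (12 + s)/(2*s) (N(s) = 3 - (s + 12)/(s + s) = 3 - (12 + s)/(2*s))
(T(-4*(-5 - 3), -9) + N(14))² = ((-19 - 1*(-9)) + (5/2 - 6/14))² = ((-19 + 9) + (5/2 - 6*1/14))² = (-10 + (5/2 - 3/7))² = (-10 + 29/14)² = (-111/14)² = 12321/196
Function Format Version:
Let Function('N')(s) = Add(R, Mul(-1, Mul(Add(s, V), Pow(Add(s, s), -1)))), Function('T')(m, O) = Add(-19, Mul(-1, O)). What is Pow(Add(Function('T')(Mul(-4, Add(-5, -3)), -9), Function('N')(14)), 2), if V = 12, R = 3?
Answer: Rational(12321, 196) ≈ 62.862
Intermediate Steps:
Function('N')(s) = Add(3, Mul(Rational(-1, 2), Pow(s, -1), Add(12, s))) (Function('N')(s) = Add(3, Mul(-1, Mul(Add(s, 12), Pow(Add(s, s), -1)))) = Add(3, Mul(-1, Mul(Add(12, s), Pow(Mul(2, s), -1)))) = Add(3, Mul(-1, Mul(Add(12, s), Mul(Rational(1, 2), Pow(s, -1))))) = Add(3, Mul(-1, Mul(Rational(1, 2), Pow(s, -1), Add(12, s)))) = Add(3, Mul(Rational(-1, 2), Pow(s, -1), Add(12, s))))
Pow(Add(Function('T')(Mul(-4, Add(-5, -3)), -9), Function('N')(14)), 2) = Pow(Add(Add(-19, Mul(-1, -9)), Add(Rational(5, 2), Mul(-6, Pow(14, -1)))), 2) = Pow(Add(Add(-19, 9), Add(Rational(5, 2), Mul(-6, Rational(1, 14)))), 2) = Pow(Add(-10, Add(Rational(5, 2), Rational(-3, 7))), 2) = Pow(Add(-10, Rational(29, 14)), 2) = Pow(Rational(-111, 14), 2) = Rational(12321, 196)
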